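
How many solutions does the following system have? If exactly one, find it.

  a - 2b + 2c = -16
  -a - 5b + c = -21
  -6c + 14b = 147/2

no solution

Row-reduce:
R2 ← R2 + 1·R1.
R2 ← R2 / (-7).
R1 ← R1 + 2·R2.
R3 ← R3 − 14·R2.
Row 3 reduces to 0 = -1/2, a contradiction. The system is inconsistent.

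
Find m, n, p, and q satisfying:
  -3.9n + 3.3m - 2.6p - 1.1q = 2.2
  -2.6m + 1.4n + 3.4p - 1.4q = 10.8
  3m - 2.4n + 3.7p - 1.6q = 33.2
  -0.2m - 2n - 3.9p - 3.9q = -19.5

m = 1, n = -4, p = 6, q = 1

Row-reduce the augmented matrix:
R1 ← R1 / (33/10).
R2 ← R2 + 13/5·R1.
R3 ← R3 − 3·R1.
R4 ← R4 + 1/5·R1.
R2 ← R2 / (-92/55).
R1 ← R1 + 13/11·R2.
R3 ← R3 − 63/55·R2.
R4 ← R4 + 123/55·R2.
R3 ← R3 / (643/92).
R1 ← R1 + 481/276·R3.
R2 ← R2 + 223/276·R3.
R4 ← R4 + 8093/1380·R3.
R4 ← R4 / (-10579/3858).
R1 ← R1 − 1411/1929·R4.
R2 ← R2 − 2134/1929·R4.
R3 ← R3 + 198/643·R4.
Reading off the reduced rows gives m = 1, n = -4, p = 6, q = 1.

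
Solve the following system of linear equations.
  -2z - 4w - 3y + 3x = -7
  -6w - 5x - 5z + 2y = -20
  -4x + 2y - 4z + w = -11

Row-reduce:
R1 ← R1 / (3).
R2 ← R2 + 5·R1.
R3 ← R3 + 4·R1.
R2 ← R2 / (-3).
R1 ← R1 + 1·R2.
R3 ← R3 + 2·R2.
R3 ← R3 / (-10/9).
R1 ← R1 − 19/9·R3.
R2 ← R2 − 25/9·R3.
Rank is 3 with 4 unknowns, leaving w free.

infinitely many solutions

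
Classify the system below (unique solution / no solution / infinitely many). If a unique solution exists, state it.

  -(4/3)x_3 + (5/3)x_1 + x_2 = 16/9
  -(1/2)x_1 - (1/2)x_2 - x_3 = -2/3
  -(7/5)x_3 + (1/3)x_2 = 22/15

Row-reduce the augmented matrix:
R1 ← R1 / (5/3).
R2 ← R2 + 1/2·R1.
R2 ← R2 / (-1/5).
R1 ← R1 − 3/5·R2.
R3 ← R3 − 1/3·R2.
R3 ← R3 / (-56/15).
R1 ← R1 + 5·R3.
R2 ← R2 − 7·R3.
Reading off the reduced rows gives x_1 = -1, x_2 = 3, x_3 = -1/3.

x_1 = -1, x_2 = 3, x_3 = -1/3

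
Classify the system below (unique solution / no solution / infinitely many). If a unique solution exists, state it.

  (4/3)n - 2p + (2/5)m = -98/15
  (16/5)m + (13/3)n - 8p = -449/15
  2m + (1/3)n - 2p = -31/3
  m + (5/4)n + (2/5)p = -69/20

Row-reduce the augmented matrix:
R1 ← R1 / (2/5).
R2 ← R2 − 16/5·R1.
R3 ← R3 − 2·R1.
R4 ← R4 − 1·R1.
R2 ← R2 / (-19/3).
R1 ← R1 − 10/3·R2.
R3 ← R3 + 19/3·R2.
R4 ← R4 + 25/12·R2.
Swap R3 and R4.
R3 ← R3 / (263/95).
R1 ← R1 + 15/19·R3.
R2 ← R2 + 24/19·R3.
R4 reduces to 0 = 0, so the extra equation is consistent.
Reading off the reduced rows gives m = -3, n = -1, p = 2.

m = -3, n = -1, p = 2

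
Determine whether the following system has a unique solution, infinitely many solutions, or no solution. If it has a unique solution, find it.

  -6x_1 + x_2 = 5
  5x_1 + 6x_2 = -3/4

x_1 = -3/4, x_2 = 1/2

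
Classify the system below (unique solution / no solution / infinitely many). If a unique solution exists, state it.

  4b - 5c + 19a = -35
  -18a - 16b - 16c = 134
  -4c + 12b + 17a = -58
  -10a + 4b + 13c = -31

no solution

Row-reduce:
R1 ← R1 / (19).
R2 ← R2 + 18·R1.
R3 ← R3 − 17·R1.
R4 ← R4 + 10·R1.
R2 ← R2 / (-232/19).
R1 ← R1 − 4/19·R2.
R3 ← R3 − 160/19·R2.
R4 ← R4 − 116/19·R2.
R3 ← R3 / (-401/29).
R1 ← R1 + 18/29·R3.
R2 ← R2 − 197/116·R3.
Row 4 reduces to 0 = 1, a contradiction. The system is inconsistent.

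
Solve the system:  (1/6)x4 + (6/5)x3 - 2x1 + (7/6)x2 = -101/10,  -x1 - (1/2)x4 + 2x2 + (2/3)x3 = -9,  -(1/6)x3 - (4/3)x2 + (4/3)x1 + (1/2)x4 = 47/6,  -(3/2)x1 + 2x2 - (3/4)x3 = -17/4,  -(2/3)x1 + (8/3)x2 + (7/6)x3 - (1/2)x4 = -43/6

no solution

Row-reduce:
R1 ← R1 / (-2).
R2 ← R2 + 1·R1.
R3 ← R3 − 4/3·R1.
R4 ← R4 + 3/2·R1.
R5 ← R5 + 2/3·R1.
R2 ← R2 / (17/12).
R1 ← R1 + 7/12·R2.
R3 ← R3 + 5/9·R2.
R4 ← R4 − 9/8·R2.
R5 ← R5 − 41/18·R2.
R3 ← R3 / (1009/1530).
R1 ← R1 + 146/255·R3.
R2 ← R2 − 4/85·R3.
R4 ← R4 + 579/340·R3.
R5 ← R5 − 1009/1530·R3.
R4 ← R4 / (2675/2018).
R1 ← R1 − 17/2018·R4.
R2 ← R2 + 443/1009·R4.
R3 ← R3 − 585/1009·R4.
Row 5 reduces to 0 = 3, a contradiction. The system is inconsistent.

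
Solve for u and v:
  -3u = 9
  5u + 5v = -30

Row-reduce the augmented matrix:
R1 ← R1 / (-3).
R2 ← R2 − 5·R1.
R2 ← R2 / (5).
Reading off the reduced rows gives u = -3, v = -3.

u = -3, v = -3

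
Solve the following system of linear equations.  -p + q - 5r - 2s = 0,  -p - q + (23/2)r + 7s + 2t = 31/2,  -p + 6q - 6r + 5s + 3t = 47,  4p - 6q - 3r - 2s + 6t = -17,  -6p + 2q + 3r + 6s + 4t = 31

Row-reduce:
R1 ← R1 / (-1).
R2 ← R2 + 1·R1.
R3 ← R3 + 1·R1.
R4 ← R4 − 4·R1.
R5 ← R5 + 6·R1.
R2 ← R2 / (-2).
R1 ← R1 + 1·R2.
R3 ← R3 − 5·R2.
R4 ← R4 + 2·R2.
R5 ← R5 + 4·R2.
R3 ← R3 / (161/4).
R1 ← R1 + 13/4·R3.
R2 ← R2 + 33/4·R3.
R4 ← R4 + 79/2·R3.
R4 ← R4 / (1602/161).
R1 ← R1 + 19/161·R4.
R2 ← R2 − 249/161·R4.
R3 ← R3 − 118/161·R4.
Rank is 4 with 5 unknowns, leaving t free.

infinitely many solutions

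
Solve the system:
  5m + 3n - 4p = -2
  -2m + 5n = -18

Row-reduce:
R1 ← R1 / (5).
R2 ← R2 + 2·R1.
R2 ← R2 / (31/5).
R1 ← R1 − 3/5·R2.
Rank is 2 with 3 unknowns, leaving p free.

infinitely many solutions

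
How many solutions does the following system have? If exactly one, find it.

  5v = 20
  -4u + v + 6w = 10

infinitely many solutions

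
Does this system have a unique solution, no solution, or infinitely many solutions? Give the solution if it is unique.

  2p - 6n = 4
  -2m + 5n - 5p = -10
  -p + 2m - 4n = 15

Row-reduce the augmented matrix:
Swap R1 and R2.
R1 ← R1 / (-2).
R3 ← R3 − 2·R1.
R2 ← R2 / (-6).
R1 ← R1 + 5/2·R2.
R3 ← R3 − 1·R2.
R3 ← R3 / (-17/3).
R1 ← R1 − 5/3·R3.
R2 ← R2 + 1/3·R3.
Reading off the reduced rows gives m = 5, n = -1, p = -1.

m = 5, n = -1, p = -1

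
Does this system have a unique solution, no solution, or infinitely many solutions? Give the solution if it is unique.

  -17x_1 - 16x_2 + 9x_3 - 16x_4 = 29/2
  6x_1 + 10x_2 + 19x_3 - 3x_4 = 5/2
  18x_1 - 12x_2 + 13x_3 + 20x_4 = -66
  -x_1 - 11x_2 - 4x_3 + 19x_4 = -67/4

Row-reduce the augmented matrix:
R1 ← R1 / (-17).
R2 ← R2 − 6·R1.
R3 ← R3 − 18·R1.
R4 ← R4 + 1·R1.
R2 ← R2 / (74/17).
R1 ← R1 − 16/17·R2.
R3 ← R3 + 492/17·R2.
R4 ← R4 + 171/17·R2.
R3 ← R3 / (6289/37).
R1 ← R1 + 197/37·R3.
R2 ← R2 − 377/74·R3.
R4 ← R4 − 3457/74·R3.
R4 ← R4 / (9877/662).
R1 ← R1 − 366/331·R4.
R2 ← R2 + 235/662·R4.
R3 ← R3 + 106/331·R4.
Reading off the reduced rows gives x_1 = -5/2, x_2 = 7/4, x_3 = 0, x_4 = 0.

x_1 = -5/2, x_2 = 7/4, x_3 = 0, x_4 = 0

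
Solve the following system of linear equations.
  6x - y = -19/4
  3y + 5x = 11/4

From equation 1: y = 19/4 + 6·x.
Substitute into equation 2 and solve: x = -1/2.
Then y = 7/4.

x = -1/2, y = 7/4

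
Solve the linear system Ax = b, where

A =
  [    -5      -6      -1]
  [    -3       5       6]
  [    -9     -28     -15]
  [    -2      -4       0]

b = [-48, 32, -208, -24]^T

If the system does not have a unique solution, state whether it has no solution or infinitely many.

x_1 = 4, x_2 = 4, x_3 = 4

Row-reduce the augmented matrix:
R1 ← R1 / (-5).
R2 ← R2 + 3·R1.
R3 ← R3 + 9·R1.
R4 ← R4 + 2·R1.
R2 ← R2 / (43/5).
R1 ← R1 − 6/5·R2.
R3 ← R3 + 86/5·R2.
R4 ← R4 + 8/5·R2.
Swap R3 and R4.
R3 ← R3 / (70/43).
R1 ← R1 + 31/43·R3.
R2 ← R2 − 33/43·R3.
R4 reduces to 0 = 0, so the extra equation is consistent.
Reading off the reduced rows gives x_1 = 4, x_2 = 4, x_3 = 4.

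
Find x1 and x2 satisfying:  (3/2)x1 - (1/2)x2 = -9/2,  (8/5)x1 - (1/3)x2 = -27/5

x1 = -4, x2 = -3

Row-reduce the augmented matrix:
R1 ← R1 / (3/2).
R2 ← R2 − 8/5·R1.
R2 ← R2 / (1/5).
R1 ← R1 + 1/3·R2.
Reading off the reduced rows gives x1 = -4, x2 = -3.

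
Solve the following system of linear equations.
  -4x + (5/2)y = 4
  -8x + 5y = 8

Row-reduce:
R1 ← R1 / (-4).
R2 ← R2 + 8·R1.
Rank is 1 with 2 unknowns, leaving y free.

infinitely many solutions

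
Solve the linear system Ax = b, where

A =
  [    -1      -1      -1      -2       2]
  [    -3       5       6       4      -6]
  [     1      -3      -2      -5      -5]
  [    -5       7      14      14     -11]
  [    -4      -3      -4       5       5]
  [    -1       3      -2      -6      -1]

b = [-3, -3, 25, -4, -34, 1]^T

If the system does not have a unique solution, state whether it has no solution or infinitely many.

no solution

Row-reduce:
R1 ← R1 / (-1).
R2 ← R2 + 3·R1.
R3 ← R3 − 1·R1.
R4 ← R4 + 5·R1.
R5 ← R5 + 4·R1.
R6 ← R6 + 1·R1.
R2 ← R2 / (8).
R1 ← R1 − 1·R2.
R3 ← R3 + 4·R2.
R4 ← R4 − 12·R2.
R5 ← R5 − 1·R2.
R6 ← R6 − 4·R2.
R3 ← R3 / (3/2).
R1 ← R1 + 1/8·R3.
R2 ← R2 − 9/8·R3.
R4 ← R4 − 11/2·R3.
R5 ← R5 + 9/8·R3.
R6 ← R6 + 11/2·R3.
R4 ← R4 / (49/3).
R1 ← R1 − 7/12·R4.
R2 ← R2 − 11/4·R4.
R3 ← R3 + 4/3·R4.
R5 ← R5 − 41/4·R4.
R6 ← R6 + 49/3·R4.
R5 ← R5 / (-5307/196).
R1 ← R1 + 65/28·R5.
R2 ← R2 − 39/196·R5.
R3 ← R3 + 174/49·R5.
R4 ← R4 − 90/49·R5.
Row 6 reduces to 0 = 3, a contradiction. The system is inconsistent.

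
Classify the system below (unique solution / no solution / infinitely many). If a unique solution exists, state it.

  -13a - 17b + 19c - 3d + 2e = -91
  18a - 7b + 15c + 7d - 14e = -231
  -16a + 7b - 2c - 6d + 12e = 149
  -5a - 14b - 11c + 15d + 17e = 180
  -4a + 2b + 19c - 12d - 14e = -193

a = -4, b = 3, c = -5, d = 3, e = 6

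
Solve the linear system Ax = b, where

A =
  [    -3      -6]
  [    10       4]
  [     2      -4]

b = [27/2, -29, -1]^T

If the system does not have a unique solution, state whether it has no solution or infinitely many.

x_1 = -5/2, x_2 = -1

Row-reduce the augmented matrix:
R1 ← R1 / (-3).
R2 ← R2 − 10·R1.
R3 ← R3 − 2·R1.
R2 ← R2 / (-16).
R1 ← R1 − 2·R2.
R3 ← R3 + 8·R2.
R3 reduces to 0 = 0, so the extra equation is consistent.
Reading off the reduced rows gives x_1 = -5/2, x_2 = -1.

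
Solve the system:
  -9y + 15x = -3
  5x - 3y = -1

infinitely many solutions

Row-reduce:
R1 ← R1 / (15).
R2 ← R2 − 5·R1.
Rank is 1 with 2 unknowns, leaving y free.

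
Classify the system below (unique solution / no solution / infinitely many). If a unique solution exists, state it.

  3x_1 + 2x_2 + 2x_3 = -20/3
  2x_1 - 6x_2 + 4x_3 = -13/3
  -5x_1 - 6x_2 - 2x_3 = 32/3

x_1 = -1, x_2 = -1/2, x_3 = -4/3

Row-reduce the augmented matrix:
R1 ← R1 / (3).
R2 ← R2 − 2·R1.
R3 ← R3 + 5·R1.
R2 ← R2 / (-22/3).
R1 ← R1 − 2/3·R2.
R3 ← R3 + 8/3·R2.
R3 ← R3 / (4/11).
R1 ← R1 − 10/11·R3.
R2 ← R2 + 4/11·R3.
Reading off the reduced rows gives x_1 = -1, x_2 = -1/2, x_3 = -4/3.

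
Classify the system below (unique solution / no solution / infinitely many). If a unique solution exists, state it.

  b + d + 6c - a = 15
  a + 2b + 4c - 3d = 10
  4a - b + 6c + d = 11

Row-reduce:
R1 ← R1 / (-1).
R2 ← R2 − 1·R1.
R3 ← R3 − 4·R1.
R2 ← R2 / (3).
R1 ← R1 + 1·R2.
R3 ← R3 − 3·R2.
R3 ← R3 / (20).
R1 ← R1 + 8/3·R3.
R2 ← R2 − 10/3·R3.
Rank is 3 with 4 unknowns, leaving d free.

infinitely many solutions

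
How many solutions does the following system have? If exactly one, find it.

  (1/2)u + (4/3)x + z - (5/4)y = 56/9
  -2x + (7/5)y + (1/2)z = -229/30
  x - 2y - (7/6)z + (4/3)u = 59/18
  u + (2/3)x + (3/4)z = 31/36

Row-reduce the augmented matrix:
R1 ← R1 / (4/3).
R2 ← R2 + 2·R1.
R3 ← R3 − 1·R1.
R4 ← R4 − 2/3·R1.
R2 ← R2 / (-19/40).
R1 ← R1 + 15/16·R2.
R3 ← R3 + 17/16·R2.
R4 ← R4 − 5/8·R2.
R3 ← R3 / (-1457/228).
R1 ← R1 + 243/76·R3.
R2 ← R2 + 80/19·R3.
R4 ← R4 − 219/76·R3.
R4 ← R4 / (2058/1457).
R1 ← R1 + 1086/1457·R4.
R2 ← R2 + 1610/1457·R4.
R3 ← R3 − 164/1457·R4.
Reading off the reduced rows gives x = 8/3, y = -2, z = 1, u = -5/3.

x = 8/3, y = -2, z = 1, u = -5/3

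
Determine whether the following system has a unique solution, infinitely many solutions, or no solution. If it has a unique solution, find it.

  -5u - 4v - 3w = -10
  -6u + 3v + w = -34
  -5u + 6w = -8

u = 4, v = -4, w = 2

Row-reduce the augmented matrix:
R1 ← R1 / (-5).
R2 ← R2 + 6·R1.
R3 ← R3 + 5·R1.
R2 ← R2 / (39/5).
R1 ← R1 − 4/5·R2.
R3 ← R3 − 4·R2.
R3 ← R3 / (259/39).
R1 ← R1 − 5/39·R3.
R2 ← R2 − 23/39·R3.
Reading off the reduced rows gives u = 4, v = -4, w = 2.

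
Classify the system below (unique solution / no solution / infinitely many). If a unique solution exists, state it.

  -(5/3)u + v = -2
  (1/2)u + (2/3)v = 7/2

u = 3, v = 3

From equation 1: v = -2 + 5/3·u.
Substitute into equation 2 and solve: u = 3.
Then v = 3.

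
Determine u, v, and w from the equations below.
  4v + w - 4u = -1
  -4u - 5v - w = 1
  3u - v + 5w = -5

Row-reduce the augmented matrix:
R1 ← R1 / (-4).
R2 ← R2 + 4·R1.
R3 ← R3 − 3·R1.
R2 ← R2 / (-9).
R1 ← R1 + 1·R2.
R3 ← R3 − 2·R2.
R3 ← R3 / (191/36).
R1 ← R1 + 1/36·R3.
R2 ← R2 − 2/9·R3.
Reading off the reduced rows gives u = 0, v = 0, w = -1.

u = 0, v = 0, w = -1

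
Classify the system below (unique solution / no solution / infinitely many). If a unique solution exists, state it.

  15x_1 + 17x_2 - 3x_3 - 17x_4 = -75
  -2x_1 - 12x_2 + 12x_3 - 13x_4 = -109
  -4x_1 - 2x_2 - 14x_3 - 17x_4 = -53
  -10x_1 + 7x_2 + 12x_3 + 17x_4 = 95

Row-reduce the augmented matrix:
R1 ← R1 / (15).
R2 ← R2 + 2·R1.
R3 ← R3 + 4·R1.
R4 ← R4 + 10·R1.
R2 ← R2 / (-146/15).
R1 ← R1 − 17/15·R2.
R3 ← R3 − 38/15·R2.
R4 ← R4 − 55/3·R2.
R3 ← R3 / (-860/73).
R1 ← R1 − 84/73·R3.
R2 ← R2 + 87/73·R3.
R4 ← R4 − 2325/73·R3.
R4 ← R4 / (-3958/43).
R1 ← R1 + 2323/430·R4.
R2 ← R2 − 892/215·R4.
R3 ← R3 − 931/430·R4.
Reading off the reduced rows gives x_1 = -2, x_2 = 2, x_3 = -2, x_4 = 5.

x_1 = -2, x_2 = 2, x_3 = -2, x_4 = 5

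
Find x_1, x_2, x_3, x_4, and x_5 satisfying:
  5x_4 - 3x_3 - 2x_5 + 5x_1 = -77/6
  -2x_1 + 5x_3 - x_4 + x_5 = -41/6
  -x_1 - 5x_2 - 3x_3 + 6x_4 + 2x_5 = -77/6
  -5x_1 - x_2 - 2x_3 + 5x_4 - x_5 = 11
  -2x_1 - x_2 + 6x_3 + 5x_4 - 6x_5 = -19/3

x_1 = -3, x_2 = 4/3, x_3 = -5/2, x_4 = -2, x_5 = -7/3

Row-reduce the augmented matrix:
R1 ← R1 / (5).
R2 ← R2 + 2·R1.
R3 ← R3 + 1·R1.
R4 ← R4 + 5·R1.
R5 ← R5 + 2·R1.
Swap R2 and R3.
R2 ← R2 / (-5).
R4 ← R4 + 1·R2.
R5 ← R5 + 1·R2.
R3 ← R3 / (19/5).
R1 ← R1 + 3/5·R3.
R2 ← R2 − 18/25·R3.
R4 ← R4 + 107/25·R3.
R5 ← R5 − 138/25·R3.
R4 ← R4 / (924/95).
R1 ← R1 − 22/19·R4.
R2 ← R2 + 151/95·R4.
R3 ← R3 − 5/19·R4.
R5 ← R5 − 394/95·R4.
R5 ← R5 / (-67/11).
R2 ← R2 + 19/22·R5.
R3 ← R3 − 3/22·R5.
R4 ← R4 + 7/22·R5.
Reading off the reduced rows gives x_1 = -3, x_2 = 4/3, x_3 = -5/2, x_4 = -2, x_5 = -7/3.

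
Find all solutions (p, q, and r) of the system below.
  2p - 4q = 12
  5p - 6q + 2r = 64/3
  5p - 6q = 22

p = 2, q = -2, r = -1/3

Row-reduce the augmented matrix:
R1 ← R1 / (2).
R2 ← R2 − 5·R1.
R3 ← R3 − 5·R1.
R2 ← R2 / (4).
R1 ← R1 + 2·R2.
R3 ← R3 − 4·R2.
R3 ← R3 / (-2).
R1 ← R1 − 1·R3.
R2 ← R2 − 1/2·R3.
Reading off the reduced rows gives p = 2, q = -2, r = -1/3.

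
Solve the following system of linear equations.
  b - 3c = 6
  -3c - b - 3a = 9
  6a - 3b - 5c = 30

Row-reduce the augmented matrix:
Swap R1 and R2.
R1 ← R1 / (-3).
R3 ← R3 − 6·R1.
R1 ← R1 − 1/3·R2.
R3 ← R3 + 5·R2.
R3 ← R3 / (-26).
R1 ← R1 − 2·R3.
R2 ← R2 + 3·R3.
Reading off the reduced rows gives a = 1, b = -3, c = -3.

a = 1, b = -3, c = -3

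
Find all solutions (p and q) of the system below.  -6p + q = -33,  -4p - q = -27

From equation 1: q = -33 + 6·p.
Substitute into equation 2 and solve: p = 6.
Then q = 3.

p = 6, q = 3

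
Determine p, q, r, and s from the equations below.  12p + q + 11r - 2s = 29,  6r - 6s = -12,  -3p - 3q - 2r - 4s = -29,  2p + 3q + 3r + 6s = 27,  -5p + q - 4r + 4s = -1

Row-reduce the augmented matrix:
R1 ← R1 / (12).
R3 ← R3 + 3·R1.
R4 ← R4 − 2·R1.
R5 ← R5 + 5·R1.
Swap R2 and R3.
R2 ← R2 / (-11/4).
R1 ← R1 − 1/12·R2.
R4 ← R4 − 17/6·R2.
R5 ← R5 − 17/12·R2.
R3 ← R3 / (6).
R1 ← R1 − 31/33·R3.
R2 ← R2 + 3/11·R3.
R4 ← R4 − 64/33·R3.
R5 ← R5 − 32/33·R3.
R4 ← R4 / (40/11).
R1 ← R1 − 7/11·R4.
R2 ← R2 − 15/11·R4.
R3 ← R3 + 1·R4.
R5 ← R5 − 20/11·R4.
R5 reduces to 0 = 0, so the extra equation is consistent.
Reading off the reduced rows gives p = 3, q = 6, r = -1, s = 1.

p = 3, q = 6, r = -1, s = 1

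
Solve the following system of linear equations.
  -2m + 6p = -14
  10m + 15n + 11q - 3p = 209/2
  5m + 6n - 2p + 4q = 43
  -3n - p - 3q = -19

Row-reduce:
R1 ← R1 / (-2).
R2 ← R2 − 10·R1.
R3 ← R3 − 5·R1.
R2 ← R2 / (15).
R3 ← R3 − 6·R2.
R4 ← R4 + 3·R2.
R3 ← R3 / (11/5).
R1 ← R1 + 3·R3.
R2 ← R2 − 9/5·R3.
R4 ← R4 − 22/5·R3.
Row 4 reduces to 0 = -1/2, a contradiction. The system is inconsistent.

no solution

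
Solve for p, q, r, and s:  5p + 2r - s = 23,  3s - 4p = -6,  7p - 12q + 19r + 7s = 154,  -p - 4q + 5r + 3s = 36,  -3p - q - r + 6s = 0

p = 3, q = -2, r = 5, s = 2

Row-reduce the augmented matrix:
R1 ← R1 / (5).
R2 ← R2 + 4·R1.
R3 ← R3 − 7·R1.
R4 ← R4 + 1·R1.
R5 ← R5 + 3·R1.
Swap R2 and R3.
R2 ← R2 / (-12).
R4 ← R4 + 4·R2.
R5 ← R5 + 1·R2.
R3 ← R3 / (8/5).
R1 ← R1 − 2/5·R3.
R2 ← R2 + 27/20·R3.
R5 ← R5 + 23/20·R3.
Swap R4 and R5.
R4 ← R4 / (201/32).
R1 ← R1 + 3/4·R4.
R2 ← R2 − 37/32·R4.
R3 ← R3 − 11/8·R4.
R5 reduces to 0 = 0, so the extra equation is consistent.
Reading off the reduced rows gives p = 3, q = -2, r = 5, s = 2.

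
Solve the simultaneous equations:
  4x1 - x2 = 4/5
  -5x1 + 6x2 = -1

Row-reduce the augmented matrix:
R1 ← R1 / (4).
R2 ← R2 + 5·R1.
R2 ← R2 / (19/4).
R1 ← R1 + 1/4·R2.
Reading off the reduced rows gives x1 = 1/5, x2 = 0.

x1 = 1/5, x2 = 0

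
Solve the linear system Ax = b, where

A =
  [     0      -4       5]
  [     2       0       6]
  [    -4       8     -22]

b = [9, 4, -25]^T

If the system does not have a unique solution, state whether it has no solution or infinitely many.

Row-reduce:
Swap R1 and R2.
R1 ← R1 / (2).
R3 ← R3 + 4·R1.
R2 ← R2 / (-4).
R3 ← R3 − 8·R2.
Row 3 reduces to 0 = 1, a contradiction. The system is inconsistent.

no solution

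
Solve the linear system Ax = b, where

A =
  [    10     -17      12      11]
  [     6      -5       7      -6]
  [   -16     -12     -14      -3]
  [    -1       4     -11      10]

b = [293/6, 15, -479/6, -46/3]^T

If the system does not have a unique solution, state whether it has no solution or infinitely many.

Row-reduce the augmented matrix:
R1 ← R1 / (10).
R2 ← R2 − 6·R1.
R3 ← R3 + 16·R1.
R4 ← R4 + 1·R1.
R2 ← R2 / (26/5).
R1 ← R1 + 17/10·R2.
R3 ← R3 + 196/5·R2.
R4 ← R4 − 23/10·R2.
R3 ← R3 / (48/13).
R1 ← R1 − 59/52·R3.
R2 ← R2 + 1/26·R3.
R4 ← R4 + 505/52·R3.
R4 ← R4 / (-37393/192).
R1 ← R1 − 4163/192·R4.
R2 ← R2 + 313/96·R4.
R3 ← R3 + 1045/48·R4.
Reading off the reduced rows gives x_1 = 4/3, x_2 = 1, x_3 = 3, x_4 = 3/2.

x_1 = 4/3, x_2 = 1, x_3 = 3, x_4 = 3/2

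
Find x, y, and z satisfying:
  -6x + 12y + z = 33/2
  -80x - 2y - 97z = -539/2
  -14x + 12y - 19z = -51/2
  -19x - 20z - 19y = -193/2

x = 3/2, y = 2, z = 3/2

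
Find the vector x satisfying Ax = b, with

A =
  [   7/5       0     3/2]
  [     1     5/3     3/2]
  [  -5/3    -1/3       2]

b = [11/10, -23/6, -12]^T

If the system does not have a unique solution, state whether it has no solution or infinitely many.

x_1 = 4, x_2 = -2, x_3 = -3

Row-reduce the augmented matrix:
R1 ← R1 / (7/5).
R2 ← R2 − 1·R1.
R3 ← R3 + 5/3·R1.
R2 ← R2 / (5/3).
R3 ← R3 + 1/3·R2.
R3 ← R3 / (271/70).
R1 ← R1 − 15/14·R3.
R2 ← R2 − 9/35·R3.
Reading off the reduced rows gives x_1 = 4, x_2 = -2, x_3 = -3.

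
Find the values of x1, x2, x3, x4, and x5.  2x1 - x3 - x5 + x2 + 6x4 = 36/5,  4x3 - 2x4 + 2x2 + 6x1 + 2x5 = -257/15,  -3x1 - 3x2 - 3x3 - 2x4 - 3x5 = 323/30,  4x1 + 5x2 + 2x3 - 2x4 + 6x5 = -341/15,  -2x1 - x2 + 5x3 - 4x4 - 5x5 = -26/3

Row-reduce the augmented matrix:
R1 ← R1 / (2).
R2 ← R2 − 6·R1.
R3 ← R3 + 3·R1.
R4 ← R4 − 4·R1.
R5 ← R5 + 2·R1.
R2 ← R2 / (-1).
R1 ← R1 − 1/2·R2.
R3 ← R3 + 3/2·R2.
R4 ← R4 − 3·R2.
R3 ← R3 / (-15).
R1 ← R1 − 3·R3.
R2 ← R2 + 7·R3.
R4 ← R4 − 25·R3.
R5 ← R5 − 4·R3.
R4 ← R4 / (-37/3).
R1 ← R1 − 2/5·R4.
R2 ← R2 − 41/15·R4.
R3 ← R3 + 37/15·R4.
R5 ← R5 − 178/15·R4.
R5 ← R5 / (-1168/185).
R1 ← R1 + 56/185·R5.
R2 ← R2 − 234/185·R5.
R3 ← R3 − 1/5·R5.
R4 ← R4 + 9/37·R5.
Reading off the reduced rows gives x1 = -1/2, x2 = -3, x3 = -6/5, x4 = 5/3, x5 = 0.

x1 = -1/2, x2 = -3, x3 = -6/5, x4 = 5/3, x5 = 0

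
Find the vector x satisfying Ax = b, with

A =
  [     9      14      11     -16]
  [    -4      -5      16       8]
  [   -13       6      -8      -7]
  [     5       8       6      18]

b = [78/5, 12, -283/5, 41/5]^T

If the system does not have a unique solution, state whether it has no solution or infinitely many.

x_1 = 3, x_2 = -8/5, x_3 = 1, x_4 = 0

Row-reduce the augmented matrix:
R1 ← R1 / (9).
R2 ← R2 + 4·R1.
R3 ← R3 + 13·R1.
R4 ← R4 − 5·R1.
R2 ← R2 / (11/9).
R1 ← R1 − 14/9·R2.
R3 ← R3 − 236/9·R2.
R4 ← R4 − 2/9·R2.
R3 ← R3 / (-4843/11).
R1 ← R1 + 279/11·R3.
R2 ← R2 − 188/11·R3.
R4 ← R4 + 43/11·R3.
R4 ← R4 / (131555/4843).
R1 ← R1 + 367/4843·R4.
R2 ← R2 + 5724/4843·R4.
R3 ← R3 − 541/4843·R4.
Reading off the reduced rows gives x_1 = 3, x_2 = -8/5, x_3 = 1, x_4 = 0.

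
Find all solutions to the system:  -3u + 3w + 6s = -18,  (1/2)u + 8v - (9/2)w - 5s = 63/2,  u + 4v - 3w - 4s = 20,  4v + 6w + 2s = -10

no solution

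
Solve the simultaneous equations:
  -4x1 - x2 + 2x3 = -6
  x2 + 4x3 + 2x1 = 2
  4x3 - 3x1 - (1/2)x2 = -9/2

no solution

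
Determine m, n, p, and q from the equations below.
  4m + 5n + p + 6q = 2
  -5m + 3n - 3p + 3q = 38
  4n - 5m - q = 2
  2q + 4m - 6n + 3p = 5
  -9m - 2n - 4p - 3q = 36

m = -4, n = -3, p = -3, q = 6

Row-reduce the augmented matrix:
R1 ← R1 / (4).
R2 ← R2 + 5·R1.
R3 ← R3 + 5·R1.
R4 ← R4 − 4·R1.
R5 ← R5 + 9·R1.
R2 ← R2 / (37/4).
R1 ← R1 − 5/4·R2.
R3 ← R3 − 41/4·R2.
R4 ← R4 + 11·R2.
R5 ← R5 − 37/4·R2.
R3 ← R3 / (118/37).
R1 ← R1 − 18/37·R3.
R2 ← R2 + 7/37·R3.
R4 ← R4 + 3/37·R3.
R4 ← R4 / (493/59).
R1 ← R1 − 51/59·R4.
R2 ← R2 − 49/59·R4.
R3 ← R3 + 95/59·R4.
R5 reduces to 0 = 0, so the extra equation is consistent.
Reading off the reduced rows gives m = -4, n = -3, p = -3, q = 6.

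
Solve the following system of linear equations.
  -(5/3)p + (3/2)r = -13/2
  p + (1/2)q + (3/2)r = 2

Row-reduce:
R1 ← R1 / (-5/3).
R2 ← R2 − 1·R1.
R2 ← R2 / (1/2).
Rank is 2 with 3 unknowns, leaving r free.

infinitely many solutions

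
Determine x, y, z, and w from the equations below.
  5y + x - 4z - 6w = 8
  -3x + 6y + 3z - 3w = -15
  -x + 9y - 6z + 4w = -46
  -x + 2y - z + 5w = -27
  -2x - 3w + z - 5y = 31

Row-reduce the augmented matrix:
R2 ← R2 + 3·R1.
R3 ← R3 + 1·R1.
R4 ← R4 + 1·R1.
R5 ← R5 + 2·R1.
R2 ← R2 / (21).
R1 ← R1 − 5·R2.
R3 ← R3 − 14·R2.
R4 ← R4 − 7·R2.
R5 ← R5 − 5·R2.
R3 ← R3 / (-4).
R1 ← R1 + 13/7·R3.
R2 ← R2 + 3/7·R3.
R4 ← R4 + 2·R3.
R5 ← R5 + 34/7·R3.
Swap R4 and R5.
R4 ← R4 / (-172/7).
R1 ← R1 + 46/7·R4.
R2 ← R2 + 16/7·R4.
R3 ← R3 + 3·R4.
R5 reduces to 0 = 0, so the extra equation is consistent.
Reading off the reduced rows gives x = 0, y = -4, z = -1, w = -4.

x = 0, y = -4, z = -1, w = -4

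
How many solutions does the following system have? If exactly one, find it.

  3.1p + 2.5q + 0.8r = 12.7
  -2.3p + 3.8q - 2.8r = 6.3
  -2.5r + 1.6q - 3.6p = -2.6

p = 3, q = 2, r = -2

Row-reduce the augmented matrix:
R1 ← R1 / (31/10).
R2 ← R2 + 23/10·R1.
R3 ← R3 + 18/5·R1.
R2 ← R2 / (1753/310).
R1 ← R1 − 25/31·R2.
R3 ← R3 − 698/155·R2.
R3 ← R3 / (3263/17530).
R1 ← R1 − 1004/1753·R3.
R2 ← R2 + 684/1753·R3.
Reading off the reduced rows gives p = 3, q = 2, r = -2.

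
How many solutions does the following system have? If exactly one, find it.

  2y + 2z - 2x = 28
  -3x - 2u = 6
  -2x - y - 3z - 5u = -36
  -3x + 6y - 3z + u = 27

Row-reduce the augmented matrix:
R1 ← R1 / (-2).
R2 ← R2 + 3·R1.
R3 ← R3 + 2·R1.
R4 ← R4 + 3·R1.
R2 ← R2 / (-3).
R1 ← R1 + 1·R2.
R3 ← R3 + 3·R2.
R4 ← R4 − 3·R2.
R3 ← R3 / (-2).
R2 ← R2 − 1·R3.
R4 ← R4 + 9·R3.
R4 ← R4 / (25/2).
R1 ← R1 − 2/3·R4.
R2 ← R2 + 5/6·R4.
R3 ← R3 − 3/2·R4.
Reading off the reduced rows gives x = -6, y = 3, z = 5, u = 6.

x = -6, y = 3, z = 5, u = 6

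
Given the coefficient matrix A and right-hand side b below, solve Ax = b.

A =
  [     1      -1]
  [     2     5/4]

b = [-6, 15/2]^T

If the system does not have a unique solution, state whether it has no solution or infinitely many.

Row-reduce the augmented matrix:
R2 ← R2 − 2·R1.
R2 ← R2 / (13/4).
R1 ← R1 + 1·R2.
Reading off the reduced rows gives x_1 = 0, x_2 = 6.

x_1 = 0, x_2 = 6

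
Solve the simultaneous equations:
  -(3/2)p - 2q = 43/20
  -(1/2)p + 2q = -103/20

Row-reduce the augmented matrix:
R1 ← R1 / (-3/2).
R2 ← R2 + 1/2·R1.
R2 ← R2 / (8/3).
R1 ← R1 − 4/3·R2.
Reading off the reduced rows gives p = 3/2, q = -11/5.

p = 3/2, q = -11/5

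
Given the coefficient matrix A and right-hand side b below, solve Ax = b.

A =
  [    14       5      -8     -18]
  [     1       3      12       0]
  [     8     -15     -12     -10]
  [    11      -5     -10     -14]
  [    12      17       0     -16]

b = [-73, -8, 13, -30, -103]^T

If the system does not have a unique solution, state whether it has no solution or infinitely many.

x_1 = 1, x_2 = -3, x_3 = 0, x_4 = 4

Row-reduce the augmented matrix:
R1 ← R1 / (14).
R2 ← R2 − 1·R1.
R3 ← R3 − 8·R1.
R4 ← R4 − 11·R1.
R5 ← R5 − 12·R1.
R2 ← R2 / (37/14).
R1 ← R1 − 5/14·R2.
R3 ← R3 + 125/7·R2.
R4 ← R4 + 125/14·R2.
R5 ← R5 − 89/7·R2.
R3 ← R3 / (2868/37).
R1 ← R1 + 84/37·R3.
R2 ← R2 − 176/37·R3.
R4 ← R4 − 1434/37·R3.
R5 ← R5 + 1984/37·R3.
Swap R4 and R5.
R4 ← R4 / (-394/717).
R1 ← R1 + 286/239·R4.
R2 ← R2 + 46/717·R4.
R3 ← R3 − 83/717·R4.
R5 reduces to 0 = 0, so the extra equation is consistent.
Reading off the reduced rows gives x_1 = 1, x_2 = -3, x_3 = 0, x_4 = 4.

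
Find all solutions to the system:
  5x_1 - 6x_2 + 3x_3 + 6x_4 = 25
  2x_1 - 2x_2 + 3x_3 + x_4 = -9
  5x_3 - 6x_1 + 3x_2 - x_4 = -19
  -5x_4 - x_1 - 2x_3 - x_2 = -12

x_1 = -4, x_2 = -4, x_3 = -5, x_4 = 6

Row-reduce the augmented matrix:
R1 ← R1 / (5).
R2 ← R2 − 2·R1.
R3 ← R3 + 6·R1.
R4 ← R4 + 1·R1.
R2 ← R2 / (2/5).
R1 ← R1 + 6/5·R2.
R3 ← R3 + 21/5·R2.
R4 ← R4 + 11/5·R2.
R3 ← R3 / (55/2).
R1 ← R1 − 6·R3.
R2 ← R2 − 9/2·R3.
R4 ← R4 − 17/2·R3.
R4 ← R4 / (-488/55).
R1 ← R1 + 63/55·R4.
R2 ← R2 + 116/55·R4.
R3 ← R3 + 17/55·R4.
Reading off the reduced rows gives x_1 = -4, x_2 = -4, x_3 = -5, x_4 = 6.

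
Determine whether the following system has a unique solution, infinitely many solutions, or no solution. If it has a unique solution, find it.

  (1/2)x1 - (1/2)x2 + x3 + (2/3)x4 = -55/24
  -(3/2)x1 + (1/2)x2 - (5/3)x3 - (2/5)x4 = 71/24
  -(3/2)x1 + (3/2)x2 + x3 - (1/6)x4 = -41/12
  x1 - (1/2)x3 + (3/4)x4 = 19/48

x1 = 1/3, x2 = -3/4, x3 = -2, x4 = -5/4

Row-reduce the augmented matrix:
R1 ← R1 / (1/2).
R2 ← R2 + 3/2·R1.
R3 ← R3 + 3/2·R1.
R4 ← R4 − 1·R1.
R2 ← R2 / (-1).
R1 ← R1 + 1·R2.
R4 ← R4 − 1·R2.
R3 ← R3 / (4).
R1 ← R1 − 2/3·R3.
R2 ← R2 + 4/3·R3.
R4 ← R4 + 7/6·R3.
R4 ← R4 / (1117/720).
R1 ← R1 + 103/180·R4.
R2 ← R2 + 89/90·R4.
R3 ← R3 − 11/24·R4.
Reading off the reduced rows gives x1 = 1/3, x2 = -3/4, x3 = -2, x4 = -5/4.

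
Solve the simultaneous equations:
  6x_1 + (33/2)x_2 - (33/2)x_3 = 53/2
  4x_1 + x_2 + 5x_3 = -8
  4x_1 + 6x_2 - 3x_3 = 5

Row-reduce:
R1 ← R1 / (6).
R2 ← R2 − 4·R1.
R3 ← R3 − 4·R1.
R2 ← R2 / (-10).
R1 ← R1 − 11/4·R2.
R3 ← R3 + 5·R2.
Row 3 reduces to 0 = 1/6, a contradiction. The system is inconsistent.

no solution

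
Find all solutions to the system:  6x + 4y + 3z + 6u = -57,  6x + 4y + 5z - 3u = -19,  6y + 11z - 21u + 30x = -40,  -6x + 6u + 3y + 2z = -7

no solution

Row-reduce:
R1 ← R1 / (6).
R2 ← R2 − 6·R1.
R3 ← R3 − 30·R1.
R4 ← R4 + 6·R1.
Swap R2 and R3.
R2 ← R2 / (-14).
R1 ← R1 − 2/3·R2.
R4 ← R4 − 7·R2.
R3 ← R3 / (2).
R1 ← R1 − 13/42·R3.
R2 ← R2 − 2/7·R3.
R4 ← R4 − 3·R3.
Row 4 reduces to 0 = 3/2, a contradiction. The system is inconsistent.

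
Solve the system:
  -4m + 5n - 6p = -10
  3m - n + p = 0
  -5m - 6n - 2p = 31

m = -1, n = -4, p = -1

Row-reduce the augmented matrix:
R1 ← R1 / (-4).
R2 ← R2 − 3·R1.
R3 ← R3 + 5·R1.
R2 ← R2 / (11/4).
R1 ← R1 + 5/4·R2.
R3 ← R3 + 49/4·R2.
R3 ← R3 / (-111/11).
R1 ← R1 + 1/11·R3.
R2 ← R2 + 14/11·R3.
Reading off the reduced rows gives m = -1, n = -4, p = -1.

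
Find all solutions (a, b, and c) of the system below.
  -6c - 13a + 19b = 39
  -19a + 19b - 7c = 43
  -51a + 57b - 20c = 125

Row-reduce:
R1 ← R1 / (-13).
R2 ← R2 + 19·R1.
R3 ← R3 + 51·R1.
R2 ← R2 / (-114/13).
R1 ← R1 + 19/13·R2.
R3 ← R3 + 228/13·R2.
Rank is 2 with 3 unknowns, leaving c free.

infinitely many solutions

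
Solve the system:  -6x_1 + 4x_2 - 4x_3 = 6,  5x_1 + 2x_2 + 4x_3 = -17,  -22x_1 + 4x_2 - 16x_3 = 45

Row-reduce:
R1 ← R1 / (-6).
R2 ← R2 − 5·R1.
R3 ← R3 + 22·R1.
R2 ← R2 / (16/3).
R1 ← R1 + 2/3·R2.
R3 ← R3 + 32/3·R2.
Row 3 reduces to 0 = -1, a contradiction. The system is inconsistent.

no solution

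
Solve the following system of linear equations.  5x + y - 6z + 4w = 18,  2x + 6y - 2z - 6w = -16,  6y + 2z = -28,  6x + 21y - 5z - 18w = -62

infinitely many solutions

Row-reduce:
R1 ← R1 / (5).
R2 ← R2 − 2·R1.
R4 ← R4 − 6·R1.
R2 ← R2 / (28/5).
R1 ← R1 − 1/5·R2.
R3 ← R3 − 6·R2.
R4 ← R4 − 99/5·R2.
R3 ← R3 / (11/7).
R1 ← R1 + 17/14·R3.
R2 ← R2 − 1/14·R3.
R4 ← R4 − 11/14·R3.
Rank is 3 with 4 unknowns, leaving w free.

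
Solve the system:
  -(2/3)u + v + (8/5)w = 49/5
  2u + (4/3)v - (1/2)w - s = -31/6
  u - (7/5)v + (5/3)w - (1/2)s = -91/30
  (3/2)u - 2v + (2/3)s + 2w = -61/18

Row-reduce the augmented matrix:
R1 ← R1 / (-2/3).
R2 ← R2 − 2·R1.
R3 ← R3 − 1·R1.
R4 ← R4 − 3/2·R1.
R2 ← R2 / (13/3).
R1 ← R1 + 3/2·R2.
R3 ← R3 − 1/10·R2.
R4 ← R4 − 1/4·R2.
R3 ← R3 / (15473/3900).
R1 ← R1 + 237/260·R3.
R2 ← R2 − 129/130·R3.
R4 ← R4 − 2783/520·R3.
R4 ← R4 / (253951/185676).
R1 ← R1 + 14103/30946·R4.
R2 ← R2 + 1725/15473·R4.
R3 ← R3 + 1860/15473·R4.
Reading off the reduced rows gives u = -3, v = 3, w = 3, s = 5/3.

u = -3, v = 3, w = 3, s = 5/3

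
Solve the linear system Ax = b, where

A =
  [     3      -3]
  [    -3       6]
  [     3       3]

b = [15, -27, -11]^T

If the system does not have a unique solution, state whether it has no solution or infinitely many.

Row-reduce:
R1 ← R1 / (3).
R2 ← R2 + 3·R1.
R3 ← R3 − 3·R1.
R2 ← R2 / (3).
R1 ← R1 + 1·R2.
R3 ← R3 − 6·R2.
Row 3 reduces to 0 = -2, a contradiction. The system is inconsistent.

no solution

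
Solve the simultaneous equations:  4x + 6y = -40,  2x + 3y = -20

Row-reduce:
R1 ← R1 / (4).
R2 ← R2 − 2·R1.
Rank is 1 with 2 unknowns, leaving y free.

infinitely many solutions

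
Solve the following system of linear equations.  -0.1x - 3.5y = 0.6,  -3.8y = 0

Row-reduce the augmented matrix:
R1 ← R1 / (-1/10).
R2 ← R2 / (-19/5).
R1 ← R1 − 35·R2.
Reading off the reduced rows gives x = -6, y = 0.

x = -6, y = 0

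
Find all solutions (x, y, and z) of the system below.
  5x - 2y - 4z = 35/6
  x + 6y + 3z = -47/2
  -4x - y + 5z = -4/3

x = -3/2, y = -8/3, z = -2

Row-reduce the augmented matrix:
R1 ← R1 / (5).
R2 ← R2 − 1·R1.
R3 ← R3 + 4·R1.
R2 ← R2 / (32/5).
R1 ← R1 + 2/5·R2.
R3 ← R3 + 13/5·R2.
R3 ← R3 / (107/32).
R1 ← R1 + 9/16·R3.
R2 ← R2 − 19/32·R3.
Reading off the reduced rows gives x = -3/2, y = -8/3, z = -2.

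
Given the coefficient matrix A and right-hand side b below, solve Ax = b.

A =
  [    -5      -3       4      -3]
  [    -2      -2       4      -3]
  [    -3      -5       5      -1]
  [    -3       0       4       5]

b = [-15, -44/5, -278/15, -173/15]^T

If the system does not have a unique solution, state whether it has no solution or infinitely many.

x_1 = 7/5, x_2 = 2, x_3 = -1, x_4 = -2/3

Row-reduce the augmented matrix:
R1 ← R1 / (-5).
R2 ← R2 + 2·R1.
R3 ← R3 + 3·R1.
R4 ← R4 + 3·R1.
R2 ← R2 / (-4/5).
R1 ← R1 − 3/5·R2.
R3 ← R3 + 16/5·R2.
R4 ← R4 − 9/5·R2.
R3 ← R3 / (-7).
R1 ← R1 − 1·R3.
R2 ← R2 + 3·R3.
R4 ← R4 − 7·R3.
R4 ← R4 / (43/4).
R1 ← R1 − 11/28·R4.
R2 ← R2 + 33/28·R4.
R3 ← R3 + 8/7·R4.
Reading off the reduced rows gives x_1 = 7/5, x_2 = 2, x_3 = -1, x_4 = -2/3.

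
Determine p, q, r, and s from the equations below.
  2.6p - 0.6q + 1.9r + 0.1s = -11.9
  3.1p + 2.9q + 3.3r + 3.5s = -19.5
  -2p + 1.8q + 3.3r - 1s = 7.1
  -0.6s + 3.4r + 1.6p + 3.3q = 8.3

Row-reduce the augmented matrix:
R1 ← R1 / (13/5).
R2 ← R2 − 31/10·R1.
R3 ← R3 + 2·R1.
R4 ← R4 − 8/5·R1.
R2 ← R2 / (47/13).
R1 ← R1 + 3/13·R2.
R3 ← R3 − 87/65·R2.
R4 ← R4 − 477/130·R2.
R3 ← R3 / (20579/4700).
R1 ← R1 − 749/940·R3.
R2 ← R2 − 269/940·R3.
R4 ← R4 − 11099/9400·R3.
R4 ← R4 / (-1443089/411580).
R1 ← R1 − 26753/41158·R4.
R2 ← R2 − 44337/41158·R4.
R3 ← R3 + 10221/20579·R4.
Reading off the reduced rows gives p = -1, q = 5, r = -3, s = -6.

p = -1, q = 5, r = -3, s = -6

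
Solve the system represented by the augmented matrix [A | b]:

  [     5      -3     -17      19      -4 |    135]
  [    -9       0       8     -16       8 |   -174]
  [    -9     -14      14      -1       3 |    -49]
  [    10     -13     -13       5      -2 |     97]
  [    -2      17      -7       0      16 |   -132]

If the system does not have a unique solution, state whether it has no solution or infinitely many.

Row-reduce the augmented matrix:
R1 ← R1 / (5).
R2 ← R2 + 9·R1.
R3 ← R3 + 9·R1.
R4 ← R4 − 10·R1.
R5 ← R5 + 2·R1.
R2 ← R2 / (-27/5).
R1 ← R1 + 3/5·R2.
R3 ← R3 + 97/5·R2.
R4 ← R4 + 7·R2.
R5 ← R5 − 79/5·R2.
R3 ← R3 / (1744/27).
R1 ← R1 + 8/9·R3.
R2 ← R2 − 113/27·R3.
R4 ← R4 − 1358/27·R3.
R5 ← R5 + 2158/27·R3.
R4 ← R4 / (-27495/872).
R1 ← R1 − 291/218·R4.
R2 ← R2 + 2241/1744·R4.
R3 ← R3 + 869/1744·R4.
R5 ← R5 − 18335/872·R4.
R5 ← R5 / (82321/5499).
R1 ← R1 + 4976/9165·R5.
R2 ← R2 + 356/3055·R5.
R3 ← R3 + 7561/27495·R5.
R4 ← R4 + 9131/27495·R5.
Reading off the reduced rows gives x_1 = 6, x_2 = -1, x_3 = 1, x_4 = 5, x_5 = -6.

x_1 = 6, x_2 = -1, x_3 = 1, x_4 = 5, x_5 = -6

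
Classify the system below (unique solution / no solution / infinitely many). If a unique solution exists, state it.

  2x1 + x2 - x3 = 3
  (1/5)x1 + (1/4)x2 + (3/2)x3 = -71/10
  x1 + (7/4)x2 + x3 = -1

x1 = -3, x2 = 4, x3 = -5

Row-reduce the augmented matrix:
R1 ← R1 / (2).
R2 ← R2 − 1/5·R1.
R3 ← R3 − 1·R1.
R2 ← R2 / (3/20).
R1 ← R1 − 1/2·R2.
R3 ← R3 − 5/4·R2.
R3 ← R3 / (-71/6).
R1 ← R1 + 35/6·R3.
R2 ← R2 − 32/3·R3.
Reading off the reduced rows gives x1 = -3, x2 = 4, x3 = -5.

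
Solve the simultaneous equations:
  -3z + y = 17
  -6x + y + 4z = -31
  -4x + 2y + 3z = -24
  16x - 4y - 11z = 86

x = 1, y = -1, z = -6

Row-reduce the augmented matrix:
Swap R1 and R2.
R1 ← R1 / (-6).
R3 ← R3 + 4·R1.
R4 ← R4 − 16·R1.
R1 ← R1 + 1/6·R2.
R3 ← R3 − 4/3·R2.
R4 ← R4 + 4/3·R2.
R3 ← R3 / (13/3).
R1 ← R1 + 7/6·R3.
R2 ← R2 + 3·R3.
R4 ← R4 + 13/3·R3.
R4 reduces to 0 = 0, so the extra equation is consistent.
Reading off the reduced rows gives x = 1, y = -1, z = -6.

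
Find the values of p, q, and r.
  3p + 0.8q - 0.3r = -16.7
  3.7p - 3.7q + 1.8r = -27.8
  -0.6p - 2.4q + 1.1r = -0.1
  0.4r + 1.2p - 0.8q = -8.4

p = -6, q = 2, r = 1

Row-reduce the augmented matrix:
R1 ← R1 / (3).
R2 ← R2 − 37/10·R1.
R3 ← R3 + 3/5·R1.
R4 ← R4 − 6/5·R1.
R2 ← R2 / (-703/150).
R1 ← R1 − 4/15·R2.
R3 ← R3 + 56/25·R2.
R4 ← R4 + 28/25·R2.
R3 ← R3 / (2/703).
R1 ← R1 − 33/1406·R3.
R2 ← R2 + 651/1406·R3.
R4 ← R4 − 1/703·R3.
R4 reduces to 0 = 0, so the extra equation is consistent.
Reading off the reduced rows gives p = -6, q = 2, r = 1.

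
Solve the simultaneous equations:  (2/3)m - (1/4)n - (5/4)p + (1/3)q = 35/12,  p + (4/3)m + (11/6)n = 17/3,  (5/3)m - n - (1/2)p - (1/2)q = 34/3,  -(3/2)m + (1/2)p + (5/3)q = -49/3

m = 5, n = 0, p = -1, q = -5

Row-reduce the augmented matrix:
R1 ← R1 / (2/3).
R2 ← R2 − 4/3·R1.
R3 ← R3 − 5/3·R1.
R4 ← R4 + 3/2·R1.
R2 ← R2 / (7/3).
R1 ← R1 + 3/8·R2.
R3 ← R3 + 3/8·R2.
R4 ← R4 + 9/16·R2.
R3 ← R3 / (51/16).
R1 ← R1 + 21/16·R3.
R2 ← R2 − 3/2·R3.
R4 ← R4 + 47/32·R3.
R4 ← R4 / (6821/4284).
R1 ← R1 + 143/714·R4.
R2 ← R2 − 20/51·R4.
R3 ← R3 + 484/1071·R4.
Reading off the reduced rows gives m = 5, n = 0, p = -1, q = -5.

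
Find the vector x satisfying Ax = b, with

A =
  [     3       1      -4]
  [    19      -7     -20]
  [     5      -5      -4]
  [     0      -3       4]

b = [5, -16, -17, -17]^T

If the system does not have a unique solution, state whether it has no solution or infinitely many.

no solution

Row-reduce:
R1 ← R1 / (3).
R2 ← R2 − 19·R1.
R3 ← R3 − 5·R1.
R2 ← R2 / (-40/3).
R1 ← R1 − 1/3·R2.
R3 ← R3 + 20/3·R2.
R4 ← R4 + 3·R2.
Swap R3 and R4.
R3 ← R3 / (14/5).
R1 ← R1 + 6/5·R3.
R2 ← R2 + 2/5·R3.
Row 4 reduces to 0 = -3/2, a contradiction. The system is inconsistent.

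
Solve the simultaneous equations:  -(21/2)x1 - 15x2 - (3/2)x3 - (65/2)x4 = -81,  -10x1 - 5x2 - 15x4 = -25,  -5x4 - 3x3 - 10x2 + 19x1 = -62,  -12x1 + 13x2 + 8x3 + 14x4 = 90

Row-reduce:
R1 ← R1 / (-21/2).
R2 ← R2 + 10·R1.
R3 ← R3 − 19·R1.
R4 ← R4 + 12·R1.
R2 ← R2 / (65/7).
R1 ← R1 − 10/7·R2.
R3 ← R3 + 260/7·R2.
R4 ← R4 − 211/7·R2.
Swap R3 and R4.
R3 ← R3 / (66/13).
R1 ← R1 + 1/13·R3.
R2 ← R2 − 2/13·R3.
Rank is 3 with 4 unknowns, leaving x4 free.

infinitely many solutions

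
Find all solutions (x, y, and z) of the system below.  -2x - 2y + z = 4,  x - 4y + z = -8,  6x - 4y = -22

Row-reduce:
R1 ← R1 / (-2).
R2 ← R2 − 1·R1.
R3 ← R3 − 6·R1.
R2 ← R2 / (-5).
R1 ← R1 − 1·R2.
R3 ← R3 + 10·R2.
Row 3 reduces to 0 = 2, a contradiction. The system is inconsistent.

no solution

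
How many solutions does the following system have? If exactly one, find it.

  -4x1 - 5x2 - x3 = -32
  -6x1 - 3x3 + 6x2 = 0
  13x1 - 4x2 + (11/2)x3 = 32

infinitely many solutions

Row-reduce:
R1 ← R1 / (-4).
R2 ← R2 + 6·R1.
R3 ← R3 − 13·R1.
R2 ← R2 / (27/2).
R1 ← R1 − 5/4·R2.
R3 ← R3 + 81/4·R2.
Rank is 2 with 3 unknowns, leaving x3 free.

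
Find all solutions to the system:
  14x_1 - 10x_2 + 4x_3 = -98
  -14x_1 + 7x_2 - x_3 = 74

infinitely many solutions

Row-reduce:
R1 ← R1 / (14).
R2 ← R2 + 14·R1.
R2 ← R2 / (-3).
R1 ← R1 + 5/7·R2.
Rank is 2 with 3 unknowns, leaving x_3 free.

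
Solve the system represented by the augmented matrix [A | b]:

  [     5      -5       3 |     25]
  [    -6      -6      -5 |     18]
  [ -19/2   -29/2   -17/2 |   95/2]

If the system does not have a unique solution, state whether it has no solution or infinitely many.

Row-reduce:
R1 ← R1 / (5).
R2 ← R2 + 6·R1.
R3 ← R3 + 19/2·R1.
R2 ← R2 / (-12).
R1 ← R1 + 1·R2.
R3 ← R3 + 24·R2.
Row 3 reduces to 0 = -1, a contradiction. The system is inconsistent.

no solution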